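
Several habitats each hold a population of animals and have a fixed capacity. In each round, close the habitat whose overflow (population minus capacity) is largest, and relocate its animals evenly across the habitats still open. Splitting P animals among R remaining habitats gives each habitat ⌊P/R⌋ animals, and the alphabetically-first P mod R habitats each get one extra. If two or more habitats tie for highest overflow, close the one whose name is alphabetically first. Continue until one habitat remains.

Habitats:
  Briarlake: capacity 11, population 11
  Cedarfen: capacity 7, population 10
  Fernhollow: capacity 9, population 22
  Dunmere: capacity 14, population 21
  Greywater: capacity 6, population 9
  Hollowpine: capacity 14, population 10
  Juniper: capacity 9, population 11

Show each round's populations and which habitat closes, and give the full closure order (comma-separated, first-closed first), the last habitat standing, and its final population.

Round 1: Briarlake=11 Cedarfen=10 Dunmere=21 Fernhollow=22 Greywater=9 Hollowpine=10 Juniper=11 → close Fernhollow (overflow 13)
  22÷6 = 3 each, +1 to first 4
Round 2: Briarlake=15 Cedarfen=14 Dunmere=25 Greywater=13 Hollowpine=13 Juniper=14 → close Dunmere (overflow 11)
  25÷5 = 5 each, +1 to first 0
Round 3: Briarlake=20 Cedarfen=19 Greywater=18 Hollowpine=18 Juniper=19 → close Cedarfen (overflow 12)
  19÷4 = 4 each, +1 to first 3
Round 4: Briarlake=25 Greywater=23 Hollowpine=23 Juniper=23 → close Greywater (overflow 17)
  23÷3 = 7 each, +1 to first 2
Round 5: Briarlake=33 Hollowpine=31 Juniper=30 → close Briarlake (overflow 22)
  33÷2 = 16 each, +1 to first 1
Round 6: Hollowpine=48 Juniper=46 → close Juniper (overflow 37)
  46÷1 = 46 each, +1 to first 0

Closure order: Fernhollow, Dunmere, Cedarfen, Greywater, Briarlake, Juniper
Last habitat: Hollowpine with 94 animals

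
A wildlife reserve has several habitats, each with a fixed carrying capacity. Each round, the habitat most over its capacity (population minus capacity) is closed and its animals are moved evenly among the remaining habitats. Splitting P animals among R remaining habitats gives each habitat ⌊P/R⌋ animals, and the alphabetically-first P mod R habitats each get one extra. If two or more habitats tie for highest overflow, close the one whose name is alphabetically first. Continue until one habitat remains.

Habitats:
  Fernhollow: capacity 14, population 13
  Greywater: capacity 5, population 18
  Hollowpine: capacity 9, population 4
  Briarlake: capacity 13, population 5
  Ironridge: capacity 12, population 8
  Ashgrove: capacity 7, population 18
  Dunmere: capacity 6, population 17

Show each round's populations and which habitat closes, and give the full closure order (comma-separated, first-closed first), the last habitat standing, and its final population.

Closure order: Greywater, Ashgrove, Dunmere, Fernhollow, Hollowpine, Ironridge
Last habitat: Briarlake with 83 animals

Round 1: Ashgrove=18 Briarlake=5 Dunmere=17 Fernhollow=13 Greywater=18 Hollowpine=4 Ironridge=8 → close Greywater (overflow 13)
  18÷6 = 3 each, +1 to first 0
Round 2: Ashgrove=21 Briarlake=8 Dunmere=20 Fernhollow=16 Hollowpine=7 Ironridge=11 → close Ashgrove (overflow 14)
  21÷5 = 4 each, +1 to first 1
Round 3: Briarlake=13 Dunmere=24 Fernhollow=20 Hollowpine=11 Ironridge=15 → close Dunmere (overflow 18)
  24÷4 = 6 each, +1 to first 0
Round 4: Briarlake=19 Fernhollow=26 Hollowpine=17 Ironridge=21 → close Fernhollow (overflow 12)
  26÷3 = 8 each, +1 to first 2
Round 5: Briarlake=28 Hollowpine=26 Ironridge=29 → close Hollowpine (overflow 17)
  26÷2 = 13 each, +1 to first 0
Round 6: Briarlake=41 Ironridge=42 → close Ironridge (overflow 30)
  42÷1 = 42 each, +1 to first 0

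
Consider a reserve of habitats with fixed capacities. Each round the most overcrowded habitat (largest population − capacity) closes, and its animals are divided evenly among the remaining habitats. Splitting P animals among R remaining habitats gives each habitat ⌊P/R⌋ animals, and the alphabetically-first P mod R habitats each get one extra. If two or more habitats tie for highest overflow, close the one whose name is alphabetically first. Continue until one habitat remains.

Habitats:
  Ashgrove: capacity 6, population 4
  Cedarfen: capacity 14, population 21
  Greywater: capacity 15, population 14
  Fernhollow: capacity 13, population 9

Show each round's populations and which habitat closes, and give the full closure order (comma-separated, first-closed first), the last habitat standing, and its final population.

Closure order: Cedarfen, Greywater, Ashgrove
Last habitat: Fernhollow with 48 animals

Round 1: Ashgrove=4 Cedarfen=21 Fernhollow=9 Greywater=14 → close Cedarfen (overflow 7)
  21÷3 = 7 each, +1 to first 0
Round 2: Ashgrove=11 Fernhollow=16 Greywater=21 → close Greywater (overflow 6)
  21÷2 = 10 each, +1 to first 1
Round 3: Ashgrove=22 Fernhollow=26 → close Ashgrove (overflow 16)
  22÷1 = 22 each, +1 to first 0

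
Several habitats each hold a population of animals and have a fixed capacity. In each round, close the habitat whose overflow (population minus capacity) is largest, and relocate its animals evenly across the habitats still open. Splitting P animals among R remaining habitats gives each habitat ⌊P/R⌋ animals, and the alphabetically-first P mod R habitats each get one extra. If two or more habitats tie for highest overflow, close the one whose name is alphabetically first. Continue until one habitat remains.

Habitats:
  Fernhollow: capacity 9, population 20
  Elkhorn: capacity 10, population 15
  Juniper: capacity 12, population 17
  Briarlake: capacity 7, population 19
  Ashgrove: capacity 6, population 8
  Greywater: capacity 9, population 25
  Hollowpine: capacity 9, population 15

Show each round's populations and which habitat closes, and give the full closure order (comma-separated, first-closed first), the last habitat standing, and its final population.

Round 1: Ashgrove=8 Briarlake=19 Elkhorn=15 Fernhollow=20 Greywater=25 Hollowpine=15 Juniper=17 → close Greywater (overflow 16)
  25÷6 = 4 each, +1 to first 1
Round 2: Ashgrove=13 Briarlake=23 Elkhorn=19 Fernhollow=24 Hollowpine=19 Juniper=21 → close Briarlake (overflow 16)
  23÷5 = 4 each, +1 to first 3
Round 3: Ashgrove=18 Elkhorn=24 Fernhollow=29 Hollowpine=23 Juniper=25 → close Fernhollow (overflow 20)
  29÷4 = 7 each, +1 to first 1
Round 4: Ashgrove=26 Elkhorn=31 Hollowpine=30 Juniper=32 → close Elkhorn (overflow 21)
  31÷3 = 10 each, +1 to first 1
Round 5: Ashgrove=37 Hollowpine=40 Juniper=42 → close Ashgrove (overflow 31)
  37÷2 = 18 each, +1 to first 1
Round 6: Hollowpine=59 Juniper=60 → close Hollowpine (overflow 50)
  59÷1 = 59 each, +1 to first 0

Closure order: Greywater, Briarlake, Fernhollow, Elkhorn, Ashgrove, Hollowpine
Last habitat: Juniper with 119 animals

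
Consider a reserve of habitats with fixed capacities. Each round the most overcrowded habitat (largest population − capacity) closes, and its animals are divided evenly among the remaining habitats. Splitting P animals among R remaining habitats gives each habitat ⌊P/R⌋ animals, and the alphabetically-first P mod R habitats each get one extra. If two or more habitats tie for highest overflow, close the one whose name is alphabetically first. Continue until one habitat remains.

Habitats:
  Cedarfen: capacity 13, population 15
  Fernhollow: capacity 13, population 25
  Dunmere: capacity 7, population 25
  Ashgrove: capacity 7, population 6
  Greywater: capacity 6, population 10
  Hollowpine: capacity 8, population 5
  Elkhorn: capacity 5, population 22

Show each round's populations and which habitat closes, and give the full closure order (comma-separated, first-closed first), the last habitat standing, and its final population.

Round 1: Ashgrove=6 Cedarfen=15 Dunmere=25 Elkhorn=22 Fernhollow=25 Greywater=10 Hollowpine=5 → close Dunmere (overflow 18)
  25÷6 = 4 each, +1 to first 1
Round 2: Ashgrove=11 Cedarfen=19 Elkhorn=26 Fernhollow=29 Greywater=14 Hollowpine=9 → close Elkhorn (overflow 21)
  26÷5 = 5 each, +1 to first 1
Round 3: Ashgrove=17 Cedarfen=24 Fernhollow=34 Greywater=19 Hollowpine=14 → close Fernhollow (overflow 21)
  34÷4 = 8 each, +1 to first 2
Round 4: Ashgrove=26 Cedarfen=33 Greywater=27 Hollowpine=22 → close Greywater (overflow 21)
  27÷3 = 9 each, +1 to first 0
Round 5: Ashgrove=35 Cedarfen=42 Hollowpine=31 → close Cedarfen (overflow 29)
  42÷2 = 21 each, +1 to first 0
Round 6: Ashgrove=56 Hollowpine=52 → close Ashgrove (overflow 49)
  56÷1 = 56 each, +1 to first 0

Closure order: Dunmere, Elkhorn, Fernhollow, Greywater, Cedarfen, Ashgrove
Last habitat: Hollowpine with 108 animals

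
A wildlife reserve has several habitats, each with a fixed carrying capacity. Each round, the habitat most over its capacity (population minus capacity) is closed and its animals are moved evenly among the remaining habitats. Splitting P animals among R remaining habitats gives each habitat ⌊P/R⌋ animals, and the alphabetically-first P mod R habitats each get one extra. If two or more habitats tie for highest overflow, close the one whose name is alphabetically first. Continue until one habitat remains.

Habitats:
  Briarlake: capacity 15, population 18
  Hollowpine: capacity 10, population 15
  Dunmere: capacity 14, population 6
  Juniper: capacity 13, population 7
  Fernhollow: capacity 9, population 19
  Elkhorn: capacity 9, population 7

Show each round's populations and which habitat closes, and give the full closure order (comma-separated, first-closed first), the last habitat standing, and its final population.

Closure order: Fernhollow, Hollowpine, Briarlake, Elkhorn, Dunmere
Last habitat: Juniper with 72 animals

Round 1: Briarlake=18 Dunmere=6 Elkhorn=7 Fernhollow=19 Hollowpine=15 Juniper=7 → close Fernhollow (overflow 10)
  19÷5 = 3 each, +1 to first 4
Round 2: Briarlake=22 Dunmere=10 Elkhorn=11 Hollowpine=19 Juniper=10 → close Hollowpine (overflow 9)
  19÷4 = 4 each, +1 to first 3
Round 3: Briarlake=27 Dunmere=15 Elkhorn=16 Juniper=14 → close Briarlake (overflow 12)
  27÷3 = 9 each, +1 to first 0
Round 4: Dunmere=24 Elkhorn=25 Juniper=23 → close Elkhorn (overflow 16)
  25÷2 = 12 each, +1 to first 1
Round 5: Dunmere=37 Juniper=35 → close Dunmere (overflow 23)
  37÷1 = 37 each, +1 to first 0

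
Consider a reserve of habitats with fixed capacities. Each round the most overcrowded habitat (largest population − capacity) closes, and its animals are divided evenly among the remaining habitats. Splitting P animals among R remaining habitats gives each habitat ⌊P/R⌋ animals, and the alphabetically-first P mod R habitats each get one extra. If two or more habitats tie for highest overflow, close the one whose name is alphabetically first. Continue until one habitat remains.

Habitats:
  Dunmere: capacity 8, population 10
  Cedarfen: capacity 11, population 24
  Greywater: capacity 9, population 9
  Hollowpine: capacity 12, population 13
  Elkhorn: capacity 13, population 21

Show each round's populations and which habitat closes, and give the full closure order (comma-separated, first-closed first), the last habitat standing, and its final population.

Round 1: Cedarfen=24 Dunmere=10 Elkhorn=21 Greywater=9 Hollowpine=13 → close Cedarfen (overflow 13)
  24÷4 = 6 each, +1 to first 0
Round 2: Dunmere=16 Elkhorn=27 Greywater=15 Hollowpine=19 → close Elkhorn (overflow 14)
  27÷3 = 9 each, +1 to first 0
Round 3: Dunmere=25 Greywater=24 Hollowpine=28 → close Dunmere (overflow 17)
  25÷2 = 12 each, +1 to first 1
Round 4: Greywater=37 Hollowpine=40 → close Greywater (overflow 28)
  37÷1 = 37 each, +1 to first 0

Closure order: Cedarfen, Elkhorn, Dunmere, Greywater
Last habitat: Hollowpine with 77 animals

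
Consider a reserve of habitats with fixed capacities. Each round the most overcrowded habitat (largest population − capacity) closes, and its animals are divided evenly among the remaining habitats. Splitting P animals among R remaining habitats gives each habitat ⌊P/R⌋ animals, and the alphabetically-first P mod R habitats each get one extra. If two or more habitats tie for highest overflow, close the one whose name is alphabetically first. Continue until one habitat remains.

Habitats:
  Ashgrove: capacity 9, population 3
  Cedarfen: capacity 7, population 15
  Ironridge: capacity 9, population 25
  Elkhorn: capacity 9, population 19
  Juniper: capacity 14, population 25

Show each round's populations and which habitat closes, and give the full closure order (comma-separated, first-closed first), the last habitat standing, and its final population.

Round 1: Ashgrove=3 Cedarfen=15 Elkhorn=19 Ironridge=25 Juniper=25 → close Ironridge (overflow 16)
  25÷4 = 6 each, +1 to first 1
Round 2: Ashgrove=10 Cedarfen=21 Elkhorn=25 Juniper=31 → close Juniper (overflow 17)
  31÷3 = 10 each, +1 to first 1
Round 3: Ashgrove=21 Cedarfen=31 Elkhorn=35 → close Elkhorn (overflow 26)
  35÷2 = 17 each, +1 to first 1
Round 4: Ashgrove=39 Cedarfen=48 → close Cedarfen (overflow 41)
  48÷1 = 48 each, +1 to first 0

Closure order: Ironridge, Juniper, Elkhorn, Cedarfen
Last habitat: Ashgrove with 87 animals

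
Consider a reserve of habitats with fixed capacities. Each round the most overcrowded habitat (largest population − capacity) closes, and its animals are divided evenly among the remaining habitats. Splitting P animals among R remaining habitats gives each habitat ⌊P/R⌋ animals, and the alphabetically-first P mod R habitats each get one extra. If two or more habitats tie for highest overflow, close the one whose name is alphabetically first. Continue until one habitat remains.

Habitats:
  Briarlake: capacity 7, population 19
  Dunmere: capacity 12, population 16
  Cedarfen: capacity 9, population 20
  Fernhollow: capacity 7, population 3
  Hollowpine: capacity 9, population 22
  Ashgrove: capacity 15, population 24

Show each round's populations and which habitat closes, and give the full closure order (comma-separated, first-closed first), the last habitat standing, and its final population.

Closure order: Hollowpine, Briarlake, Cedarfen, Ashgrove, Dunmere
Last habitat: Fernhollow with 104 animals

Round 1: Ashgrove=24 Briarlake=19 Cedarfen=20 Dunmere=16 Fernhollow=3 Hollowpine=22 → close Hollowpine (overflow 13)
  22÷5 = 4 each, +1 to first 2
Round 2: Ashgrove=29 Briarlake=24 Cedarfen=24 Dunmere=20 Fernhollow=7 → close Briarlake (overflow 17)
  24÷4 = 6 each, +1 to first 0
Round 3: Ashgrove=35 Cedarfen=30 Dunmere=26 Fernhollow=13 → close Cedarfen (overflow 21)
  30÷3 = 10 each, +1 to first 0
Round 4: Ashgrove=45 Dunmere=36 Fernhollow=23 → close Ashgrove (overflow 30)
  45÷2 = 22 each, +1 to first 1
Round 5: Dunmere=59 Fernhollow=45 → close Dunmere (overflow 47)
  59÷1 = 59 each, +1 to first 0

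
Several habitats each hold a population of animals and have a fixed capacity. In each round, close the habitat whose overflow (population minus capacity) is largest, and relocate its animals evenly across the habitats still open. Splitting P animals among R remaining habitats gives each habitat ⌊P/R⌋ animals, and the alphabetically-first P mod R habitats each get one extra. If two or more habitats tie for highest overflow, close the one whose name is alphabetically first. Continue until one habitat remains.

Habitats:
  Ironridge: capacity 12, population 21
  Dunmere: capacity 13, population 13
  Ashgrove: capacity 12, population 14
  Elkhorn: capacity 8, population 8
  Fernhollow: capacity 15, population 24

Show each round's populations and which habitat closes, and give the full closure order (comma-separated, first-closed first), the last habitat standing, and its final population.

Round 1: Ashgrove=14 Dunmere=13 Elkhorn=8 Fernhollow=24 Ironridge=21 → close Fernhollow (overflow 9)
  24÷4 = 6 each, +1 to first 0
Round 2: Ashgrove=20 Dunmere=19 Elkhorn=14 Ironridge=27 → close Ironridge (overflow 15)
  27÷3 = 9 each, +1 to first 0
Round 3: Ashgrove=29 Dunmere=28 Elkhorn=23 → close Ashgrove (overflow 17)
  29÷2 = 14 each, +1 to first 1
Round 4: Dunmere=43 Elkhorn=37 → close Dunmere (overflow 30)
  43÷1 = 43 each, +1 to first 0

Closure order: Fernhollow, Ironridge, Ashgrove, Dunmere
Last habitat: Elkhorn with 80 animals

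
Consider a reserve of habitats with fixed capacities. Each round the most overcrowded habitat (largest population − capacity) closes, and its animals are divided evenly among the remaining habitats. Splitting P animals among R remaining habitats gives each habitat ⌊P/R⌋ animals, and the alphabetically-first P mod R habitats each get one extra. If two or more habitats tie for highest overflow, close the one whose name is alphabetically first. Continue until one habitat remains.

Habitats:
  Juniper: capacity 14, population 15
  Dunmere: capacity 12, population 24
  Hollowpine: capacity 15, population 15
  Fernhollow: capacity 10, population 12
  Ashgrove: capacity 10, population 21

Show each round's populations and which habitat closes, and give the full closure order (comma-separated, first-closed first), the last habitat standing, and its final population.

Round 1: Ashgrove=21 Dunmere=24 Fernhollow=12 Hollowpine=15 Juniper=15 → close Dunmere (overflow 12)
  24÷4 = 6 each, +1 to first 0
Round 2: Ashgrove=27 Fernhollow=18 Hollowpine=21 Juniper=21 → close Ashgrove (overflow 17)
  27÷3 = 9 each, +1 to first 0
Round 3: Fernhollow=27 Hollowpine=30 Juniper=30 → close Fernhollow (overflow 17)
  27÷2 = 13 each, +1 to first 1
Round 4: Hollowpine=44 Juniper=43 → close Hollowpine (overflow 29)
  44÷1 = 44 each, +1 to first 0

Closure order: Dunmere, Ashgrove, Fernhollow, Hollowpine
Last habitat: Juniper with 87 animals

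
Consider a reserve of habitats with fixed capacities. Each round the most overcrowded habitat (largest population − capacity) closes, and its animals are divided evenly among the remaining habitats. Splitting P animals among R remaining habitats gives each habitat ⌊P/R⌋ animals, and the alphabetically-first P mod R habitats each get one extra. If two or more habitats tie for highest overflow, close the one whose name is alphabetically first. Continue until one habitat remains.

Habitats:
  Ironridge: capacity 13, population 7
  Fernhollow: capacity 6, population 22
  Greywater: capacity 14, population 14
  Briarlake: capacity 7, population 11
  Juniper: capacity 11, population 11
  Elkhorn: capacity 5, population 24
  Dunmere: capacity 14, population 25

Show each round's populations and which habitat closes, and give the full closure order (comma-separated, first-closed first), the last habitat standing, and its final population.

Round 1: Briarlake=11 Dunmere=25 Elkhorn=24 Fernhollow=22 Greywater=14 Ironridge=7 Juniper=11 → close Elkhorn (overflow 19)
  24÷6 = 4 each, +1 to first 0
Round 2: Briarlake=15 Dunmere=29 Fernhollow=26 Greywater=18 Ironridge=11 Juniper=15 → close Fernhollow (overflow 20)
  26÷5 = 5 each, +1 to first 1
Round 3: Briarlake=21 Dunmere=34 Greywater=23 Ironridge=16 Juniper=20 → close Dunmere (overflow 20)
  34÷4 = 8 each, +1 to first 2
Round 4: Briarlake=30 Greywater=32 Ironridge=24 Juniper=28 → close Briarlake (overflow 23)
  30÷3 = 10 each, +1 to first 0
Round 5: Greywater=42 Ironridge=34 Juniper=38 → close Greywater (overflow 28)
  42÷2 = 21 each, +1 to first 0
Round 6: Ironridge=55 Juniper=59 → close Juniper (overflow 48)
  59÷1 = 59 each, +1 to first 0

Closure order: Elkhorn, Fernhollow, Dunmere, Briarlake, Greywater, Juniper
Last habitat: Ironridge with 114 animals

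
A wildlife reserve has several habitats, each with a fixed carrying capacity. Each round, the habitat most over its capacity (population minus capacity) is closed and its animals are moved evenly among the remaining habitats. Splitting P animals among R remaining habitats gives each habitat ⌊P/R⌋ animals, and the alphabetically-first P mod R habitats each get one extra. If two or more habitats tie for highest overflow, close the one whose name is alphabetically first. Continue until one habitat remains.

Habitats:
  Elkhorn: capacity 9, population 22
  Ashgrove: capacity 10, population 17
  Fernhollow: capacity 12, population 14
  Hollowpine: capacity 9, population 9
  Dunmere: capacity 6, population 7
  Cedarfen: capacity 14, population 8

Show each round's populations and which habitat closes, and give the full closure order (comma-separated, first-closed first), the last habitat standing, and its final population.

Closure order: Elkhorn, Ashgrove, Dunmere, Fernhollow, Hollowpine
Last habitat: Cedarfen with 77 animals

Round 1: Ashgrove=17 Cedarfen=8 Dunmere=7 Elkhorn=22 Fernhollow=14 Hollowpine=9 → close Elkhorn (overflow 13)
  22÷5 = 4 each, +1 to first 2
Round 2: Ashgrove=22 Cedarfen=13 Dunmere=11 Fernhollow=18 Hollowpine=13 → close Ashgrove (overflow 12)
  22÷4 = 5 each, +1 to first 2
Round 3: Cedarfen=19 Dunmere=17 Fernhollow=23 Hollowpine=18 → close Dunmere (overflow 11)
  17÷3 = 5 each, +1 to first 2
Round 4: Cedarfen=25 Fernhollow=29 Hollowpine=23 → close Fernhollow (overflow 17)
  29÷2 = 14 each, +1 to first 1
Round 5: Cedarfen=40 Hollowpine=37 → close Hollowpine (overflow 28)
  37÷1 = 37 each, +1 to first 0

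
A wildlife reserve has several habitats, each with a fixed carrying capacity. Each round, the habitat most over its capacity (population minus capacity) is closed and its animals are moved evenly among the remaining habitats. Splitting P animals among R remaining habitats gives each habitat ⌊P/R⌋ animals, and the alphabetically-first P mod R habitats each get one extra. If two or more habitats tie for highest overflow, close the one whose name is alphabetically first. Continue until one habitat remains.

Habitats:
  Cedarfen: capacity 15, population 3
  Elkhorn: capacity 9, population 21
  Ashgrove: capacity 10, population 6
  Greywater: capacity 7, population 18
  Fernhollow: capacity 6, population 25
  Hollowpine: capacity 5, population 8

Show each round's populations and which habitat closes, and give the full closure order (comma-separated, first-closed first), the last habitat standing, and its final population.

Closure order: Fernhollow, Elkhorn, Greywater, Hollowpine, Ashgrove
Last habitat: Cedarfen with 81 animals

Round 1: Ashgrove=6 Cedarfen=3 Elkhorn=21 Fernhollow=25 Greywater=18 Hollowpine=8 → close Fernhollow (overflow 19)
  25÷5 = 5 each, +1 to first 0
Round 2: Ashgrove=11 Cedarfen=8 Elkhorn=26 Greywater=23 Hollowpine=13 → close Elkhorn (overflow 17)
  26÷4 = 6 each, +1 to first 2
Round 3: Ashgrove=18 Cedarfen=15 Greywater=29 Hollowpine=19 → close Greywater (overflow 22)
  29÷3 = 9 each, +1 to first 2
Round 4: Ashgrove=28 Cedarfen=25 Hollowpine=28 → close Hollowpine (overflow 23)
  28÷2 = 14 each, +1 to first 0
Round 5: Ashgrove=42 Cedarfen=39 → close Ashgrove (overflow 32)
  42÷1 = 42 each, +1 to first 0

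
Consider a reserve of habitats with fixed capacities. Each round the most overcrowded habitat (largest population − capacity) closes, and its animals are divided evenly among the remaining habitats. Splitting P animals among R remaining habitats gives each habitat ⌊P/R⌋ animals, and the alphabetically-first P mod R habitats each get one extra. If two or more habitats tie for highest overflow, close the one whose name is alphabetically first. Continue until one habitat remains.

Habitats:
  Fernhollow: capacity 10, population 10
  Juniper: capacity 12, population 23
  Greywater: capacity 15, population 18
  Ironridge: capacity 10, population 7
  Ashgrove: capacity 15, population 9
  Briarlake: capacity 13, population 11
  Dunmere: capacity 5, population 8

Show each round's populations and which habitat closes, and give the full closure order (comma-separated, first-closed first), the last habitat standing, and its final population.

Closure order: Juniper, Dunmere, Greywater, Fernhollow, Briarlake, Ashgrove
Last habitat: Ironridge with 86 animals

Round 1: Ashgrove=9 Briarlake=11 Dunmere=8 Fernhollow=10 Greywater=18 Ironridge=7 Juniper=23 → close Juniper (overflow 11)
  23÷6 = 3 each, +1 to first 5
Round 2: Ashgrove=13 Briarlake=15 Dunmere=12 Fernhollow=14 Greywater=22 Ironridge=10 → close Dunmere (overflow 7)
  12÷5 = 2 each, +1 to first 2
Round 3: Ashgrove=16 Briarlake=18 Fernhollow=16 Greywater=24 Ironridge=12 → close Greywater (overflow 9)
  24÷4 = 6 each, +1 to first 0
Round 4: Ashgrove=22 Briarlake=24 Fernhollow=22 Ironridge=18 → close Fernhollow (overflow 12)
  22÷3 = 7 each, +1 to first 1
Round 5: Ashgrove=30 Briarlake=31 Ironridge=25 → close Briarlake (overflow 18)
  31÷2 = 15 each, +1 to first 1
Round 6: Ashgrove=46 Ironridge=40 → close Ashgrove (overflow 31)
  46÷1 = 46 each, +1 to first 0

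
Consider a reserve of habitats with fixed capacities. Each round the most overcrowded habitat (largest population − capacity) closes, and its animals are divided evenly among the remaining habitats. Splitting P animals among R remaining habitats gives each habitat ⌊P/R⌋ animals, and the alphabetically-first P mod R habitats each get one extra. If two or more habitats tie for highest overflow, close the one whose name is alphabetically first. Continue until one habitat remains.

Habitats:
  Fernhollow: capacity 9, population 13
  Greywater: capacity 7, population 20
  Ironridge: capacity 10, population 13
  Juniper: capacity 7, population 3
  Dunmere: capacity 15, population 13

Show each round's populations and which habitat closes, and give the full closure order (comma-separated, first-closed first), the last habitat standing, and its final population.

Closure order: Greywater, Fernhollow, Ironridge, Dunmere
Last habitat: Juniper with 62 animals

Round 1: Dunmere=13 Fernhollow=13 Greywater=20 Ironridge=13 Juniper=3 → close Greywater (overflow 13)
  20÷4 = 5 each, +1 to first 0
Round 2: Dunmere=18 Fernhollow=18 Ironridge=18 Juniper=8 → close Fernhollow (overflow 9)
  18÷3 = 6 each, +1 to first 0
Round 3: Dunmere=24 Ironridge=24 Juniper=14 → close Ironridge (overflow 14)
  24÷2 = 12 each, +1 to first 0
Round 4: Dunmere=36 Juniper=26 → close Dunmere (overflow 21)
  36÷1 = 36 each, +1 to first 0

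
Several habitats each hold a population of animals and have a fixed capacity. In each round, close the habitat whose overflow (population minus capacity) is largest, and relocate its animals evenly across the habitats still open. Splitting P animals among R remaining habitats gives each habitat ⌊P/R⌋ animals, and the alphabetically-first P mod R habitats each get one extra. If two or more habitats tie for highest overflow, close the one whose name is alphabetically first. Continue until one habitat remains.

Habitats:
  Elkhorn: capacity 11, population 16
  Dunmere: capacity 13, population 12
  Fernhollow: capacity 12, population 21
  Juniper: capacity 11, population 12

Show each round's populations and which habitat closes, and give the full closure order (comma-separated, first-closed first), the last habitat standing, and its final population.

Closure order: Fernhollow, Elkhorn, Juniper
Last habitat: Dunmere with 61 animals

Round 1: Dunmere=12 Elkhorn=16 Fernhollow=21 Juniper=12 → close Fernhollow (overflow 9)
  21÷3 = 7 each, +1 to first 0
Round 2: Dunmere=19 Elkhorn=23 Juniper=19 → close Elkhorn (overflow 12)
  23÷2 = 11 each, +1 to first 1
Round 3: Dunmere=31 Juniper=30 → close Juniper (overflow 19)
  30÷1 = 30 each, +1 to first 0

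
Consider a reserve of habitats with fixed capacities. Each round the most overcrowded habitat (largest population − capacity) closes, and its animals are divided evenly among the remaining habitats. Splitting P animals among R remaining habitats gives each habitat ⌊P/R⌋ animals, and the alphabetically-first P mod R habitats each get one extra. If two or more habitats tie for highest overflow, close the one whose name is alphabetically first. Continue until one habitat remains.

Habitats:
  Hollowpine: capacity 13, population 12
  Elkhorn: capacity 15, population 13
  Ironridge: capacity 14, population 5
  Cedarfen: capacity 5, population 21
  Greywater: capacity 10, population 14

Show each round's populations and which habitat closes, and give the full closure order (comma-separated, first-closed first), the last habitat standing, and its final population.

Round 1: Cedarfen=21 Elkhorn=13 Greywater=14 Hollowpine=12 Ironridge=5 → close Cedarfen (overflow 16)
  21÷4 = 5 each, +1 to first 1
Round 2: Elkhorn=19 Greywater=19 Hollowpine=17 Ironridge=10 → close Greywater (overflow 9)
  19÷3 = 6 each, +1 to first 1
Round 3: Elkhorn=26 Hollowpine=23 Ironridge=16 → close Elkhorn (overflow 11)
  26÷2 = 13 each, +1 to first 0
Round 4: Hollowpine=36 Ironridge=29 → close Hollowpine (overflow 23)
  36÷1 = 36 each, +1 to first 0

Closure order: Cedarfen, Greywater, Elkhorn, Hollowpine
Last habitat: Ironridge with 65 animals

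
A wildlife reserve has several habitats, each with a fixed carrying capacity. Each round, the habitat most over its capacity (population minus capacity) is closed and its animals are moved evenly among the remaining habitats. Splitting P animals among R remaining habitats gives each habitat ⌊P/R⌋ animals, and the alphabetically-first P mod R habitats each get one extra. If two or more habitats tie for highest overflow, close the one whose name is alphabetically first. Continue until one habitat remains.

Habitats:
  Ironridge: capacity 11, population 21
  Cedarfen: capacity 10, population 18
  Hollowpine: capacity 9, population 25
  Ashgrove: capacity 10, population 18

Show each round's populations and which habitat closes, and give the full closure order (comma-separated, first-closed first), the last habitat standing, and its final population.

Closure order: Hollowpine, Ironridge, Ashgrove
Last habitat: Cedarfen with 82 animals

Round 1: Ashgrove=18 Cedarfen=18 Hollowpine=25 Ironridge=21 → close Hollowpine (overflow 16)
  25÷3 = 8 each, +1 to first 1
Round 2: Ashgrove=27 Cedarfen=26 Ironridge=29 → close Ironridge (overflow 18)
  29÷2 = 14 each, +1 to first 1
Round 3: Ashgrove=42 Cedarfen=40 → close Ashgrove (overflow 32)
  42÷1 = 42 each, +1 to first 0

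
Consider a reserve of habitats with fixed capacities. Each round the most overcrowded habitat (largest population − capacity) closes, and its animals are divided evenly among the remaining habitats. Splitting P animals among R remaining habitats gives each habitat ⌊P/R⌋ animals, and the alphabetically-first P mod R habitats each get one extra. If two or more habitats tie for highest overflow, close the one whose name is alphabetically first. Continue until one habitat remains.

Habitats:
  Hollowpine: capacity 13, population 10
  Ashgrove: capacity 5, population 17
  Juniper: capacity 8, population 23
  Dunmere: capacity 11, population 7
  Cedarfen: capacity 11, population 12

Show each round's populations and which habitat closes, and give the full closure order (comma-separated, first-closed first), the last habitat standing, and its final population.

Round 1: Ashgrove=17 Cedarfen=12 Dunmere=7 Hollowpine=10 Juniper=23 → close Juniper (overflow 15)
  23÷4 = 5 each, +1 to first 3
Round 2: Ashgrove=23 Cedarfen=18 Dunmere=13 Hollowpine=15 → close Ashgrove (overflow 18)
  23÷3 = 7 each, +1 to first 2
Round 3: Cedarfen=26 Dunmere=21 Hollowpine=22 → close Cedarfen (overflow 15)
  26÷2 = 13 each, +1 to first 0
Round 4: Dunmere=34 Hollowpine=35 → close Dunmere (overflow 23)
  34÷1 = 34 each, +1 to first 0

Closure order: Juniper, Ashgrove, Cedarfen, Dunmere
Last habitat: Hollowpine with 69 animals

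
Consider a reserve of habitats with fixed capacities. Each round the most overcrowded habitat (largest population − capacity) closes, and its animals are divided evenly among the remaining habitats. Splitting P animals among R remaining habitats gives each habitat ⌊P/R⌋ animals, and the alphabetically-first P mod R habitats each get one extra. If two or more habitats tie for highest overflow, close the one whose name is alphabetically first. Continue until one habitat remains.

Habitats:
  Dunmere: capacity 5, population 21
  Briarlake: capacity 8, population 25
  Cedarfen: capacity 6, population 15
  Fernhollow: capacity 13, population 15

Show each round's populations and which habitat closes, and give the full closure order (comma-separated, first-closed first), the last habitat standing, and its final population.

Round 1: Briarlake=25 Cedarfen=15 Dunmere=21 Fernhollow=15 → close Briarlake (overflow 17)
  25÷3 = 8 each, +1 to first 1
Round 2: Cedarfen=24 Dunmere=29 Fernhollow=23 → close Dunmere (overflow 24)
  29÷2 = 14 each, +1 to first 1
Round 3: Cedarfen=39 Fernhollow=37 → close Cedarfen (overflow 33)
  39÷1 = 39 each, +1 to first 0

Closure order: Briarlake, Dunmere, Cedarfen
Last habitat: Fernhollow with 76 animals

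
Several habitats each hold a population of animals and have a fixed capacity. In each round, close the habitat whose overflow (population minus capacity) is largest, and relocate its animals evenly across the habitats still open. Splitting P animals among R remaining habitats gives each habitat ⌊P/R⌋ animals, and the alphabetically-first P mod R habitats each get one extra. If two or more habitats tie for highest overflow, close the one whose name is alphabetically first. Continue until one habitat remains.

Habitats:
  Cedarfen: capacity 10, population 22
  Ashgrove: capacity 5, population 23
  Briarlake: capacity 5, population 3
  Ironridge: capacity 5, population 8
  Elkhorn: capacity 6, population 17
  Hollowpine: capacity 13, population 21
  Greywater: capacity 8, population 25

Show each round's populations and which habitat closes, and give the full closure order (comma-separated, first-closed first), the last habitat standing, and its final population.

Closure order: Ashgrove, Greywater, Cedarfen, Elkhorn, Hollowpine, Ironridge
Last habitat: Briarlake with 119 animals

Round 1: Ashgrove=23 Briarlake=3 Cedarfen=22 Elkhorn=17 Greywater=25 Hollowpine=21 Ironridge=8 → close Ashgrove (overflow 18)
  23÷6 = 3 each, +1 to first 5
Round 2: Briarlake=7 Cedarfen=26 Elkhorn=21 Greywater=29 Hollowpine=25 Ironridge=11 → close Greywater (overflow 21)
  29÷5 = 5 each, +1 to first 4
Round 3: Briarlake=13 Cedarfen=32 Elkhorn=27 Hollowpine=31 Ironridge=16 → close Cedarfen (overflow 22)
  32÷4 = 8 each, +1 to first 0
Round 4: Briarlake=21 Elkhorn=35 Hollowpine=39 Ironridge=24 → close Elkhorn (overflow 29)
  35÷3 = 11 each, +1 to first 2
Round 5: Briarlake=33 Hollowpine=51 Ironridge=35 → close Hollowpine (overflow 38)
  51÷2 = 25 each, +1 to first 1
Round 6: Briarlake=59 Ironridge=60 → close Ironridge (overflow 55)
  60÷1 = 60 each, +1 to first 0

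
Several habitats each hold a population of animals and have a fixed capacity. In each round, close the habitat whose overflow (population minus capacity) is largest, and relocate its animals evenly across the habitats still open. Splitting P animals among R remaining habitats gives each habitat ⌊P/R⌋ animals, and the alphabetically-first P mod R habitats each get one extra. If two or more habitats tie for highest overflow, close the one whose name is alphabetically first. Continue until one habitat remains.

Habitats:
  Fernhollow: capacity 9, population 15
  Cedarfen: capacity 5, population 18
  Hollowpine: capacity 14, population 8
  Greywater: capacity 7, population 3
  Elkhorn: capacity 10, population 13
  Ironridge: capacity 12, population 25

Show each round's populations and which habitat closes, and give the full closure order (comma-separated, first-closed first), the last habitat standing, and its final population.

Closure order: Cedarfen, Ironridge, Fernhollow, Elkhorn, Greywater
Last habitat: Hollowpine with 82 animals

Round 1: Cedarfen=18 Elkhorn=13 Fernhollow=15 Greywater=3 Hollowpine=8 Ironridge=25 → close Cedarfen (overflow 13)
  18÷5 = 3 each, +1 to first 3
Round 2: Elkhorn=17 Fernhollow=19 Greywater=7 Hollowpine=11 Ironridge=28 → close Ironridge (overflow 16)
  28÷4 = 7 each, +1 to first 0
Round 3: Elkhorn=24 Fernhollow=26 Greywater=14 Hollowpine=18 → close Fernhollow (overflow 17)
  26÷3 = 8 each, +1 to first 2
Round 4: Elkhorn=33 Greywater=23 Hollowpine=26 → close Elkhorn (overflow 23)
  33÷2 = 16 each, +1 to first 1
Round 5: Greywater=40 Hollowpine=42 → close Greywater (overflow 33)
  40÷1 = 40 each, +1 to first 0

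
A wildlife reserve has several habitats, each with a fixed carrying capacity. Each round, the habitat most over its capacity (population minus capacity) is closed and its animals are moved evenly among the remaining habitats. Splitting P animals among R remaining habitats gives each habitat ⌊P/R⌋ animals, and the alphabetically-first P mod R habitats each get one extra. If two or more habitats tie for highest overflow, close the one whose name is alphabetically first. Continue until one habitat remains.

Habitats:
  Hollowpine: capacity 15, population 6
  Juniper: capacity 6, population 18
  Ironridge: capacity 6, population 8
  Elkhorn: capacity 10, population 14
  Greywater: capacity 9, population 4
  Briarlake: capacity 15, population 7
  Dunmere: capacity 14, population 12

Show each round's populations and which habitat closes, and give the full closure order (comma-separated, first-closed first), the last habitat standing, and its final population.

Round 1: Briarlake=7 Dunmere=12 Elkhorn=14 Greywater=4 Hollowpine=6 Ironridge=8 Juniper=18 → close Juniper (overflow 12)
  18÷6 = 3 each, +1 to first 0
Round 2: Briarlake=10 Dunmere=15 Elkhorn=17 Greywater=7 Hollowpine=9 Ironridge=11 → close Elkhorn (overflow 7)
  17÷5 = 3 each, +1 to first 2
Round 3: Briarlake=14 Dunmere=19 Greywater=10 Hollowpine=12 Ironridge=14 → close Ironridge (overflow 8)
  14÷4 = 3 each, +1 to first 2
Round 4: Briarlake=18 Dunmere=23 Greywater=13 Hollowpine=15 → close Dunmere (overflow 9)
  23÷3 = 7 each, +1 to first 2
Round 5: Briarlake=26 Greywater=21 Hollowpine=22 → close Greywater (overflow 12)
  21÷2 = 10 each, +1 to first 1
Round 6: Briarlake=37 Hollowpine=32 → close Briarlake (overflow 22)
  37÷1 = 37 each, +1 to first 0

Closure order: Juniper, Elkhorn, Ironridge, Dunmere, Greywater, Briarlake
Last habitat: Hollowpine with 69 animals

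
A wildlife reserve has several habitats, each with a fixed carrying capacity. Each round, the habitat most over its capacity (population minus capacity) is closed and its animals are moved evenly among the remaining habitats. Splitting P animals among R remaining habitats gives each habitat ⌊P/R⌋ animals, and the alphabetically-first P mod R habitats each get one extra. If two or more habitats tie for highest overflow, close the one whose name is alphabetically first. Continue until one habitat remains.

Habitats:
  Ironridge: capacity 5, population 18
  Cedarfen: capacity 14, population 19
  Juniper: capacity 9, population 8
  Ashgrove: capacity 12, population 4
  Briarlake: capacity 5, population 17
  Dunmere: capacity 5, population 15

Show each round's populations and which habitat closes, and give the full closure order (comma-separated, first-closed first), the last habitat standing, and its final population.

Round 1: Ashgrove=4 Briarlake=17 Cedarfen=19 Dunmere=15 Ironridge=18 Juniper=8 → close Ironridge (overflow 13)
  18÷5 = 3 each, +1 to first 3
Round 2: Ashgrove=8 Briarlake=21 Cedarfen=23 Dunmere=18 Juniper=11 → close Briarlake (overflow 16)
  21÷4 = 5 each, +1 to first 1
Round 3: Ashgrove=14 Cedarfen=28 Dunmere=23 Juniper=16 → close Dunmere (overflow 18)
  23÷3 = 7 each, +1 to first 2
Round 4: Ashgrove=22 Cedarfen=36 Juniper=23 → close Cedarfen (overflow 22)
  36÷2 = 18 each, +1 to first 0
Round 5: Ashgrove=40 Juniper=41 → close Juniper (overflow 32)
  41÷1 = 41 each, +1 to first 0

Closure order: Ironridge, Briarlake, Dunmere, Cedarfen, Juniper
Last habitat: Ashgrove with 81 animals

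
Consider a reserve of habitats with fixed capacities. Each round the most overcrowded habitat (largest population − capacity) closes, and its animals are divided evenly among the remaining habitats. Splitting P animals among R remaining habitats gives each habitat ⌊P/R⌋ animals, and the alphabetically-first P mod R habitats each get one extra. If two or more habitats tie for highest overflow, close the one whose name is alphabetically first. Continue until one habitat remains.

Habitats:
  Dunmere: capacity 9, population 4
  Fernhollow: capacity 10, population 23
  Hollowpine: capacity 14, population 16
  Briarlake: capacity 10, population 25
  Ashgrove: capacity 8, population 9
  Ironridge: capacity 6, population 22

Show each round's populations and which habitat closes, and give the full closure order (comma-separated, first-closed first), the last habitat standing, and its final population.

Closure order: Ironridge, Briarlake, Fernhollow, Ashgrove, Hollowpine
Last habitat: Dunmere with 99 animals

Round 1: Ashgrove=9 Briarlake=25 Dunmere=4 Fernhollow=23 Hollowpine=16 Ironridge=22 → close Ironridge (overflow 16)
  22÷5 = 4 each, +1 to first 2
Round 2: Ashgrove=14 Briarlake=30 Dunmere=8 Fernhollow=27 Hollowpine=20 → close Briarlake (overflow 20)
  30÷4 = 7 each, +1 to first 2
Round 3: Ashgrove=22 Dunmere=16 Fernhollow=34 Hollowpine=27 → close Fernhollow (overflow 24)
  34÷3 = 11 each, +1 to first 1
Round 4: Ashgrove=34 Dunmere=27 Hollowpine=38 → close Ashgrove (overflow 26)
  34÷2 = 17 each, +1 to first 0
Round 5: Dunmere=44 Hollowpine=55 → close Hollowpine (overflow 41)
  55÷1 = 55 each, +1 to first 0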